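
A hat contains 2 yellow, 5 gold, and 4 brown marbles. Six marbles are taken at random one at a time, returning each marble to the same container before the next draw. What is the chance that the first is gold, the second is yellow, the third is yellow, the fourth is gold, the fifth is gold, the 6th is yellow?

1000/1771561

Multiply the conditional probability of each draw in order, with replacement (the composition resets each draw).
P = (5/11) · (2/11) · (2/11) · (5/11) · (5/11) · (2/11) = 1000/1771561 ≈ 0.0006.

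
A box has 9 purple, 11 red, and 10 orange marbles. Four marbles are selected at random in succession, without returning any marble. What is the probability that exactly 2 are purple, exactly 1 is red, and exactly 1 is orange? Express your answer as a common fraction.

88/609

Unordered draws without replacement: count favorable combinations over C(30,4).
Favorable = C(9,2) · C(11,1) · C(10,1) = 3960; total = C(30,4) = 27405.
P = 3960/27405 = 88/609 ≈ 0.1445.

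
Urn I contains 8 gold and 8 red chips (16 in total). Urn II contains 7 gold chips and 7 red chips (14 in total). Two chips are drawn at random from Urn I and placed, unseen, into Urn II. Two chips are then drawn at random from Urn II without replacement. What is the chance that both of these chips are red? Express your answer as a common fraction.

Condition on how many of the transferred chips are red (from Urn I: 8 red of 16; then Urn II has 16 total).
  0 red: C(8,0)C(8,2)/C(16,2) = 7/30; then P = C(7,2)/C(16,2) = 7/40
  1 red: C(8,1)C(8,1)/C(16,2) = 8/15; then P = C(8,2)/C(16,2) = 7/30
  2 red: C(8,2)C(8,0)/C(16,2) = 7/30; then P = C(9,2)/C(16,2) = 3/10
P(both red) = 847/3600 ≈ 0.2353.

847/3600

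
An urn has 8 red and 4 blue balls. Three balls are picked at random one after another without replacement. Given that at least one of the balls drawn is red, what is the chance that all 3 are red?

7/27

P(all 3 red) = C(8,3)/C(12,3) = 14/55; P(at least one red) = 1 − C(4,3)/C(12,3) = 54/55.
Since 'all 3 red' ⊆ 'at least one red', P(all 3 | at least one) = 14/55 / 54/55 = 7/27 ≈ 0.2593.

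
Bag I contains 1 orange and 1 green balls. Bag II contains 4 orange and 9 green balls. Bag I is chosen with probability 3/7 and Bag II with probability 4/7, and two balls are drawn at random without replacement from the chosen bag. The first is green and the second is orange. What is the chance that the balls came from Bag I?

P(E | Bag I) = 1/2; P(E | Bag II) = 3/13.
P(E) = 3/7·1/2 + 4/7·3/13 = 9/26.
By Bayes' rule, P(Bag I | E) = 3/14 / 9/26 = 13/21 ≈ 0.6190.

13/21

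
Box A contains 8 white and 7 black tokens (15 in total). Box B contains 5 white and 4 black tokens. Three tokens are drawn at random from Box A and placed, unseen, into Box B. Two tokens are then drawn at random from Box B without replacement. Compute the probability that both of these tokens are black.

Condition on how many of the transferred tokens are black (from Box A: 7 black of 15; then Box B has 12 total).
  0 black: C(7,0)C(8,3)/C(15,3) = 8/65; then P = C(4,2)/C(12,2) = 1/11
  1 black: C(7,1)C(8,2)/C(15,3) = 28/65; then P = C(5,2)/C(12,2) = 5/33
  2 black: C(7,2)C(8,1)/C(15,3) = 24/65; then P = C(6,2)/C(12,2) = 5/22
  3 black: C(7,3)C(8,0)/C(15,3) = 1/13; then P = C(7,2)/C(12,2) = 7/22
P(both black) = 61/330 ≈ 0.1848.

61/330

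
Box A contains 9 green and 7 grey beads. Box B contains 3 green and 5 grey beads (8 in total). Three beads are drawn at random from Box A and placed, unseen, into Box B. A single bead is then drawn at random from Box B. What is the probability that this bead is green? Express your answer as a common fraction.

Condition on how many of the transferred beads are green (from Box A: 9 green of 16; then Box B has 11 total).
  0 green: C(9,0)C(7,3)/C(16,3) = 1/16; then P = 3/11
  1 green: C(9,1)C(7,2)/C(16,3) = 27/80; then P = 4/11
  2 green: C(9,2)C(7,1)/C(16,3) = 9/20; then P = 5/11
  3 green: C(9,3)C(7,0)/C(16,3) = 3/20; then P = 6/11
P(green from Box B) = 75/176 ≈ 0.4261.

75/176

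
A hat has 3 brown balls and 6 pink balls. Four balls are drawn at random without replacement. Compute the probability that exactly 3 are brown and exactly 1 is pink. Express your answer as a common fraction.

Unordered draws without replacement: count favorable combinations over C(9,4).
Favorable = C(3,3) · C(6,1) = 6; total = C(9,4) = 126.
P = 6/126 = 1/21 ≈ 0.0476.

1/21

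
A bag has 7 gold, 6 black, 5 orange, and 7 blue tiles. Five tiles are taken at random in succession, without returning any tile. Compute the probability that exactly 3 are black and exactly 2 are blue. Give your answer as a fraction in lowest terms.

2/253

Unordered draws without replacement: count favorable combinations over C(25,5).
Favorable = C(7,0) · C(6,3) · C(5,0) · C(7,2) = 420; total = C(25,5) = 53130.
P = 420/53130 = 2/253 ≈ 0.0079.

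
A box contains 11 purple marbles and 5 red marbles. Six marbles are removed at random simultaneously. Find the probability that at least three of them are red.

Sum the hypergeometric tail for j = 3,…,5 red marbles.
Favorable = C(5,3)·C(11,3) + C(5,4)·C(11,2) + C(5,5)·C(11,1) = 1936; total = C(16,6) = 8008.
P = 1936/8008 = 22/91 ≈ 0.2418.

22/91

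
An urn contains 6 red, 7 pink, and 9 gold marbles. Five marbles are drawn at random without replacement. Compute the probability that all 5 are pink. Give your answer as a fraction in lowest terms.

1/1254

Unordered draws without replacement: count favorable combinations over C(22,5).
Favorable = C(6,0) · C(7,5) · C(9,0) = 21; total = C(22,5) = 26334.
P = 21/26334 = 1/1254 ≈ 0.0008.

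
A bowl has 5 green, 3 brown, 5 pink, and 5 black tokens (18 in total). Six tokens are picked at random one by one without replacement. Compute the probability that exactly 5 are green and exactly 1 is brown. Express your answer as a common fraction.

Unordered draws without replacement: count favorable combinations over C(18,6).
Favorable = C(5,5) · C(3,1) · C(5,0) · C(5,0) = 3; total = C(18,6) = 18564.
P = 3/18564 = 1/6188 ≈ 0.0002.

1/6188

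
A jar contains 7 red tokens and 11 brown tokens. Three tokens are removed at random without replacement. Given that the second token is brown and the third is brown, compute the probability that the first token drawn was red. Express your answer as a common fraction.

7/16

P(first=red and the second token is brown and the third is brown) = (7/18)·(11/17)·(10/16) = 385/2448.
P(E) = Σ over first color = 385/2448 + 55/272 = 55/153.
By Bayes, P(first=red | E) = 385/2448 / 55/153 = 7/16 ≈ 0.4375.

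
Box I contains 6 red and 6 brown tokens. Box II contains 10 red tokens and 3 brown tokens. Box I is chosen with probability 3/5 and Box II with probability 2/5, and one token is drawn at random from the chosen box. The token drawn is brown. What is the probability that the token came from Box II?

P(brown | Box I) = 1/2; P(brown | Box II) = 3/13.
P(brown) = 3/5·1/2 + 2/5·3/13 = 51/130.
By Bayes' rule, P(Box II | brown) = 6/65 / 51/130 = 4/17 ≈ 0.2353.

4/17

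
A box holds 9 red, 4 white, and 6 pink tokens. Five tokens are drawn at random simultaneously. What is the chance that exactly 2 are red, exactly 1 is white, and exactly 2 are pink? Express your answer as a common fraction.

Unordered draws without replacement: count favorable combinations over C(19,5).
Favorable = C(9,2) · C(4,1) · C(6,2) = 2160; total = C(19,5) = 11628.
P = 2160/11628 = 60/323 ≈ 0.1858.

60/323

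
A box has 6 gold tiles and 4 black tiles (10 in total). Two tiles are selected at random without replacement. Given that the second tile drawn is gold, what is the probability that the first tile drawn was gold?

P(first=gold and the second tile drawn is gold) = (6/10)·(5/9) = 1/3.
P(the second tile drawn is gold) = Σ over first color = 1/3 + 4/15 = 3/5.
By Bayes, P(first=gold | the second tile drawn is gold) = 1/3 / 3/5 = 5/9 ≈ 0.5556.

5/9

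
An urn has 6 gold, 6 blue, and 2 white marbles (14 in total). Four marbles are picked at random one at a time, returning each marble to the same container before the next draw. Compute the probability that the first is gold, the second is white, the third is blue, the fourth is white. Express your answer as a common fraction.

Multiply the conditional probability of each draw in order, with replacement (the composition resets each draw).
P = (6/14) · (2/14) · (6/14) · (2/14) = 9/2401 ≈ 0.0037.

9/2401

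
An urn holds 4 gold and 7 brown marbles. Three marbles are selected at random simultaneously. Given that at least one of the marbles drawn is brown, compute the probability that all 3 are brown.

P(all 3 brown) = C(7,3)/C(11,3) = 7/33; P(at least one brown) = 1 − C(4,3)/C(11,3) = 161/165.
Since 'all 3 brown' ⊆ 'at least one brown', P(all 3 | at least one) = 7/33 / 161/165 = 5/23 ≈ 0.2174.

5/23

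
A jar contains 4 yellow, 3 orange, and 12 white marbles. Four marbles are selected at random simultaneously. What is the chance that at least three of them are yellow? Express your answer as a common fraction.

Sum the hypergeometric tail for j = 3,…,4 yellow marbles.
Favorable = C(4,3)·C(15,1) + C(4,4)·C(15,0) = 61; total = C(19,4) = 3876.
P = 61/3876 = 61/3876 ≈ 0.0157.

61/3876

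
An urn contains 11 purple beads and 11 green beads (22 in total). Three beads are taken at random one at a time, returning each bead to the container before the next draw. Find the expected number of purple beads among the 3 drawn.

By linearity of expectation, E[X] = Σ P(draw i is purple); each independent draw has P(purple) = 11/22.
E[X] = 3 · 11/22 = 3/2 ≈ 1.5000.

3/2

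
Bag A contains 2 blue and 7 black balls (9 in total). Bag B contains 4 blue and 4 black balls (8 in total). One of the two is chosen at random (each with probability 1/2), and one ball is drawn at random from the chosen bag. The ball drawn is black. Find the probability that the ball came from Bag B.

P(black | Bag A) = 7/9; P(black | Bag B) = 1/2.
P(black) = 1/2·7/9 + 1/2·1/2 = 23/36.
By Bayes' rule, P(Bag B | black) = 1/4 / 23/36 = 9/23 ≈ 0.3913.

9/23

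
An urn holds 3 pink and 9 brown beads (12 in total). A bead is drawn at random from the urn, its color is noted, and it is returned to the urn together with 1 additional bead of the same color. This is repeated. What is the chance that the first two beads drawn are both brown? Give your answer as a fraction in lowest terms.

15/26

After a brown draw the urn holds 10 brown out of 13.
P = (9/12)·(10/13) = 15/26 ≈ 0.5769.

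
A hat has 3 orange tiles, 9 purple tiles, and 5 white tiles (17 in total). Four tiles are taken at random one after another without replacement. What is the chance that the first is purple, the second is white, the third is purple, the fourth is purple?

Multiply the conditional probability of each draw in order, without replacement, so each draw removes one from its color and from the total.
P = (9/17) · (5/16) · (8/15) · (7/14) = 3/68 ≈ 0.0441.

3/68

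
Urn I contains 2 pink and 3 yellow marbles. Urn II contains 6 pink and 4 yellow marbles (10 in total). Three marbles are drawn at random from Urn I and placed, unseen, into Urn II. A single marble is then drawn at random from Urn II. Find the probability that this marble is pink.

36/65

Condition on how many of the transferred marbles are pink (from Urn I: 2 pink of 5; then Urn II has 13 total).
  0 pink: C(2,0)C(3,3)/C(5,3) = 1/10; then P = 6/13
  1 pink: C(2,1)C(3,2)/C(5,3) = 3/5; then P = 7/13
  2 pink: C(2,2)C(3,1)/C(5,3) = 3/10; then P = 8/13
P(pink from Urn II) = 36/65 ≈ 0.5538.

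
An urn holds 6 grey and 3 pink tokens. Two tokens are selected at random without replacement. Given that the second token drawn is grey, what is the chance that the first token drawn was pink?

P(first=pink and the second token drawn is grey) = (3/9)·(6/8) = 1/4.
P(the second token drawn is grey) = Σ over first color = 5/12 + 1/4 = 2/3.
By Bayes, P(first=pink | the second token drawn is grey) = 1/4 / 2/3 = 3/8 ≈ 0.3750.

3/8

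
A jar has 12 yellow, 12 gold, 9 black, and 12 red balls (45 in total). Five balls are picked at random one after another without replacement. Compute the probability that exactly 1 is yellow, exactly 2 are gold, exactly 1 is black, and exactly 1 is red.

864/12341

Unordered draws without replacement: count favorable combinations over C(45,5).
Favorable = C(12,1) · C(12,2) · C(9,1) · C(12,1) = 85536; total = C(45,5) = 1221759.
P = 85536/1221759 = 864/12341 ≈ 0.0700.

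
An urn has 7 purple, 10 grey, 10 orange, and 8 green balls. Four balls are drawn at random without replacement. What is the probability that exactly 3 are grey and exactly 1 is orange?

30/1309

Unordered draws without replacement: count favorable combinations over C(35,4).
Favorable = C(7,0) · C(10,3) · C(10,1) · C(8,0) = 1200; total = C(35,4) = 52360.
P = 1200/52360 = 30/1309 ≈ 0.0229.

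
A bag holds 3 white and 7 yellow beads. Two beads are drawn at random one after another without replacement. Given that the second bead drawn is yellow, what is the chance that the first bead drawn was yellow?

P(first=yellow and the second bead drawn is yellow) = (7/10)·(6/9) = 7/15.
P(the second bead drawn is yellow) = Σ over first color = 7/30 + 7/15 = 7/10.
By Bayes, P(first=yellow | the second bead drawn is yellow) = 7/15 / 7/10 = 2/3 ≈ 0.6667.

2/3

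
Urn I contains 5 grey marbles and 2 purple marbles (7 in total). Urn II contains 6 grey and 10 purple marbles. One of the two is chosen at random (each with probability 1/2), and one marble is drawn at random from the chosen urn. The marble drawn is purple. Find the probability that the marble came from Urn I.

16/51

P(purple | Urn I) = 2/7; P(purple | Urn II) = 5/8.
P(purple) = 1/2·2/7 + 1/2·5/8 = 51/112.
By Bayes' rule, P(Urn I | purple) = 1/7 / 51/112 = 16/51 ≈ 0.3137.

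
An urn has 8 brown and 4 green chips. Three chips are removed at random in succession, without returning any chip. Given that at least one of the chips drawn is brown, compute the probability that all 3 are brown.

7/27

P(all 3 brown) = C(8,3)/C(12,3) = 14/55; P(at least one brown) = 1 − C(4,3)/C(12,3) = 54/55.
Since 'all 3 brown' ⊆ 'at least one brown', P(all 3 | at least one) = 14/55 / 54/55 = 7/27 ≈ 0.2593.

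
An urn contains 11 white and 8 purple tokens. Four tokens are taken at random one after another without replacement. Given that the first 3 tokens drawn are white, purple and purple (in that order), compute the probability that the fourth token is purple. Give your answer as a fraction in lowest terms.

3/8

After removing 1 white, 2 purple, the urn has 6 purple out of 16 remaining.
P(fourth is purple | given) = 6/16 = 3/8 ≈ 0.3750.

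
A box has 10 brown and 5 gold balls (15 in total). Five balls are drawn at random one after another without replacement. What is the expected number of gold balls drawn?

5/3

By linearity of expectation, E[X] = Σ P(draw i is gold); by symmetry each draw (even without replacement) has P(gold) = 5/15.
E[X] = 5 · 5/15 = 5/3 ≈ 1.6667.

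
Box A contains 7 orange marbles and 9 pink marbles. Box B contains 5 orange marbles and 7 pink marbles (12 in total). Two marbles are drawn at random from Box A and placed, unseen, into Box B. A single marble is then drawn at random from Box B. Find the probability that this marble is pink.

Condition on how many of the transferred marbles are pink (from Box A: 9 pink of 16; then Box B has 14 total).
  0 pink: C(9,0)C(7,2)/C(16,2) = 7/40; then P = 7/14
  1 pink: C(9,1)C(7,1)/C(16,2) = 21/40; then P = 8/14
  2 pink: C(9,2)C(7,0)/C(16,2) = 3/10; then P = 9/14
P(pink from Box B) = 65/112 ≈ 0.5804.

65/112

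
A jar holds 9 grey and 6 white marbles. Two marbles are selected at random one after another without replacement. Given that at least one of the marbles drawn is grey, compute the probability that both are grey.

P(both grey) = C(9,2)/C(15,2) = 12/35; P(at least one grey) = 1 − C(6,2)/C(15,2) = 6/7.
Since 'both grey' ⊆ 'at least one grey', P(both | at least one) = 12/35 / 6/7 = 2/5 ≈ 0.4000.

2/5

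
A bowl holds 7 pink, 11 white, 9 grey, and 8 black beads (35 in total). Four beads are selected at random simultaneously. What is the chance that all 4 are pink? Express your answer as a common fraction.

Unordered draws without replacement: count favorable combinations over C(35,4).
Favorable = C(7,4) · C(11,0) · C(9,0) · C(8,0) = 35; total = C(35,4) = 52360.
P = 35/52360 = 1/1496 ≈ 0.0007.

1/1496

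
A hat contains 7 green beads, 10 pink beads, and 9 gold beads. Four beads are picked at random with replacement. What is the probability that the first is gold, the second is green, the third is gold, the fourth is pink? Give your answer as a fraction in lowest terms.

2835/228488

Multiply the conditional probability of each draw in order, with replacement (the composition resets each draw).
P = (9/26) · (7/26) · (9/26) · (10/26) = 2835/228488 ≈ 0.0124.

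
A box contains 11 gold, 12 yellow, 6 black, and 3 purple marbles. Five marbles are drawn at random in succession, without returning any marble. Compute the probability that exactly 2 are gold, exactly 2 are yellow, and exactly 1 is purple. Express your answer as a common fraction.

5445/100688

Unordered draws without replacement: count favorable combinations over C(32,5).
Favorable = C(11,2) · C(12,2) · C(6,0) · C(3,1) = 10890; total = C(32,5) = 201376.
P = 10890/201376 = 5445/100688 ≈ 0.0541.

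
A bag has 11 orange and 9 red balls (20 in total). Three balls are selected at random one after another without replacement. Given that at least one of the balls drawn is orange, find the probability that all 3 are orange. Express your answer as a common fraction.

5/32

P(all 3 orange) = C(11,3)/C(20,3) = 11/76; P(at least one orange) = 1 − C(9,3)/C(20,3) = 88/95.
Since 'all 3 orange' ⊆ 'at least one orange', P(all 3 | at least one) = 11/76 / 88/95 = 5/32 ≈ 0.1562.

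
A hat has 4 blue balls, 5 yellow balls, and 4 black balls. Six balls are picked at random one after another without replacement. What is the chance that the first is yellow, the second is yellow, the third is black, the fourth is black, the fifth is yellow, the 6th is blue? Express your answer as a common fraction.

1/429

Multiply the conditional probability of each draw in order, without replacement, so each draw removes one from its color and from the total.
P = (5/13) · (4/12) · (4/11) · (3/10) · (3/9) · (4/8) = 1/429 ≈ 0.0023.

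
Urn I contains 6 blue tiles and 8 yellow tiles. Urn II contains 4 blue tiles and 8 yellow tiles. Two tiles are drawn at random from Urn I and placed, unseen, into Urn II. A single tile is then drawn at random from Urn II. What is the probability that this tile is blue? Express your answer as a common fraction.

17/49

Condition on how many of the transferred tiles are blue (from Urn I: 6 blue of 14; then Urn II has 14 total).
  0 blue: C(6,0)C(8,2)/C(14,2) = 4/13; then P = 4/14
  1 blue: C(6,1)C(8,1)/C(14,2) = 48/91; then P = 5/14
  2 blue: C(6,2)C(8,0)/C(14,2) = 15/91; then P = 6/14
P(blue from Urn II) = 17/49 ≈ 0.3469.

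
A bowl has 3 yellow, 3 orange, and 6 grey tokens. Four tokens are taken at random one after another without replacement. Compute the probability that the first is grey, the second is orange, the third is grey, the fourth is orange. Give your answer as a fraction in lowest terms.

Multiply the conditional probability of each draw in order, without replacement, so each draw removes one from its color and from the total.
P = (6/12) · (3/11) · (5/10) · (2/9) = 1/66 ≈ 0.0152.

1/66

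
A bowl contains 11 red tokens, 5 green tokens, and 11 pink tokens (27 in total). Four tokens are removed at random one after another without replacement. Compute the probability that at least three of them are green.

Sum the hypergeometric tail for j = 3,…,4 green tokens.
Favorable = C(5,3)·C(22,1) + C(5,4)·C(22,0) = 225; total = C(27,4) = 17550.
P = 225/17550 = 1/78 ≈ 0.0128.

1/78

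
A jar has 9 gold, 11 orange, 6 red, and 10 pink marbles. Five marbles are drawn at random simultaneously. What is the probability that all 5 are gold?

Unordered draws without replacement: count favorable combinations over C(36,5).
Favorable = C(9,5) · C(11,0) · C(6,0) · C(10,0) = 126; total = C(36,5) = 376992.
P = 126/376992 = 1/2992 ≈ 0.0003.

1/2992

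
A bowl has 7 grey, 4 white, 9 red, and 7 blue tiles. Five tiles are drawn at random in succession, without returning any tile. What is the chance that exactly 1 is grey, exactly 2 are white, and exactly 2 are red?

28/1495

Unordered draws without replacement: count favorable combinations over C(27,5).
Favorable = C(7,1) · C(4,2) · C(9,2) · C(7,0) = 1512; total = C(27,5) = 80730.
P = 1512/80730 = 28/1495 ≈ 0.0187.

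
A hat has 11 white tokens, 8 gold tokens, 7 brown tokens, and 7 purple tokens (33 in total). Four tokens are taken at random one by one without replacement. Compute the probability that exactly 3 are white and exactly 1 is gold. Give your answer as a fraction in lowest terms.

Unordered draws without replacement: count favorable combinations over C(33,4).
Favorable = C(11,3) · C(8,1) · C(7,0) · C(7,0) = 1320; total = C(33,4) = 40920.
P = 1320/40920 = 1/31 ≈ 0.0323.

1/31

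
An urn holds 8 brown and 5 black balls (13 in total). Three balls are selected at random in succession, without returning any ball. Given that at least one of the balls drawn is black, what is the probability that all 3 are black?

1/23

P(all 3 black) = C(5,3)/C(13,3) = 5/143; P(at least one black) = 1 − C(8,3)/C(13,3) = 115/143.
Since 'all 3 black' ⊆ 'at least one black', P(all 3 | at least one) = 5/143 / 115/143 = 1/23 ≈ 0.0435.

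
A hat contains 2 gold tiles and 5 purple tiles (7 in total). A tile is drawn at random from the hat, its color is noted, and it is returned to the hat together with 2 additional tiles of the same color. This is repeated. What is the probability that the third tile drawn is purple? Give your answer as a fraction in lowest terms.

5/7

Sum over the four possibilities for the first two draws (purple/not-purple each), tracking how the purple count and total change by +2 per draw.
P(third is purple) = 5/7 ≈ 0.7143. (In a Pólya urn every draw has the same marginal probability 5/7.)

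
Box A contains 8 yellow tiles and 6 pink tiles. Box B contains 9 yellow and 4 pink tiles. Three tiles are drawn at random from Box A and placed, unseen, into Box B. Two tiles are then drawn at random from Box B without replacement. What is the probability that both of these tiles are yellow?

397/910

Condition on how many of the transferred tiles are yellow (from Box A: 8 yellow of 14; then Box B has 16 total).
  0 yellow: C(8,0)C(6,3)/C(14,3) = 5/91; then P = C(9,2)/C(16,2) = 3/10
  1 yellow: C(8,1)C(6,2)/C(14,3) = 30/91; then P = C(10,2)/C(16,2) = 3/8
  2 yellow: C(8,2)C(6,1)/C(14,3) = 6/13; then P = C(11,2)/C(16,2) = 11/24
  3 yellow: C(8,3)C(6,0)/C(14,3) = 2/13; then P = C(12,2)/C(16,2) = 11/20
P(both yellow) = 397/910 ≈ 0.4363.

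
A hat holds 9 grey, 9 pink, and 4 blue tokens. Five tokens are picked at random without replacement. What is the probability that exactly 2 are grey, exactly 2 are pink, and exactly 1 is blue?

Unordered draws without replacement: count favorable combinations over C(22,5).
Favorable = C(9,2) · C(9,2) · C(4,1) = 5184; total = C(22,5) = 26334.
P = 5184/26334 = 288/1463 ≈ 0.1969.

288/1463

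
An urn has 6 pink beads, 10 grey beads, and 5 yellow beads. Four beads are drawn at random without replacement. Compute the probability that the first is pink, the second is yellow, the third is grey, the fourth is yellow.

10/1197

Multiply the conditional probability of each draw in order, without replacement, so each draw removes one from its color and from the total.
P = (6/21) · (5/20) · (10/19) · (4/18) = 10/1197 ≈ 0.0084.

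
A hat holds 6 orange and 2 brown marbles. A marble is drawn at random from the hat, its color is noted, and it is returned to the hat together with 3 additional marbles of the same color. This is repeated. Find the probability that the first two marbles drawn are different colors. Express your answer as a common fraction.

3/11

Either orange then brown, or brown then orange; after the first draw the total is 11.
P = (6/8)·(2/11) + (2/8)·(6/11) = 3/11 ≈ 0.2727.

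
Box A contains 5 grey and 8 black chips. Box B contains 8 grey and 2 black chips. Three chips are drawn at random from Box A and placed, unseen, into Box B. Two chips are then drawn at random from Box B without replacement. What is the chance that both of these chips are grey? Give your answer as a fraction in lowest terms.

Condition on how many of the transferred chips are grey (from Box A: 5 grey of 13; then Box B has 13 total).
  0 grey: C(5,0)C(8,3)/C(13,3) = 28/143; then P = C(8,2)/C(13,2) = 14/39
  1 grey: C(5,1)C(8,2)/C(13,3) = 70/143; then P = C(9,2)/C(13,2) = 6/13
  2 grey: C(5,2)C(8,1)/C(13,3) = 40/143; then P = C(10,2)/C(13,2) = 15/26
  3 grey: C(5,3)C(8,0)/C(13,3) = 5/143; then P = C(11,2)/C(13,2) = 55/78
P(both grey) = 163/338 ≈ 0.4822.

163/338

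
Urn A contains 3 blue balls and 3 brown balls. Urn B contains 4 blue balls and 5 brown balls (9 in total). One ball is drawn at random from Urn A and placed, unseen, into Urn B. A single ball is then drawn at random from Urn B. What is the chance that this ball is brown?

Condition on how many of the transferred balls are brown (from Urn A: 3 brown of 6; then Urn B has 10 total).
  0 brown: C(3,0)C(3,1)/C(6,1) = 1/2; then P = 5/10
  1 brown: C(3,1)C(3,0)/C(6,1) = 1/2; then P = 6/10
P(brown from Urn B) = 11/20 ≈ 0.5500.

11/20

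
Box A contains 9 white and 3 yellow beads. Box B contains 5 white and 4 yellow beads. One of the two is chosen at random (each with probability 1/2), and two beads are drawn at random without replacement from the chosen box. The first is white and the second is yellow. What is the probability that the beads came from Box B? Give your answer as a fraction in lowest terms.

110/191

P(E | Box A) = 9/44; P(E | Box B) = 5/18.
P(E) = 1/2·9/44 + 1/2·5/18 = 191/792.
By Bayes' rule, P(Box B | E) = 5/36 / 191/792 = 110/191 ≈ 0.5759.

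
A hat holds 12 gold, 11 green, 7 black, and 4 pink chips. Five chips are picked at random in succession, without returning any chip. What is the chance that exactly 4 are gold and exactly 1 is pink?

Unordered draws without replacement: count favorable combinations over C(34,5).
Favorable = C(12,4) · C(11,0) · C(7,0) · C(4,1) = 1980; total = C(34,5) = 278256.
P = 1980/278256 = 15/2108 ≈ 0.0071.

15/2108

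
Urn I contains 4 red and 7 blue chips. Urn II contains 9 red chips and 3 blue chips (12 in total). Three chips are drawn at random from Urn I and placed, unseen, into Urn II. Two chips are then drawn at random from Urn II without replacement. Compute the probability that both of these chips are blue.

181/1925

Condition on how many of the transferred chips are blue (from Urn I: 7 blue of 11; then Urn II has 15 total).
  0 blue: C(7,0)C(4,3)/C(11,3) = 4/165; then P = C(3,2)/C(15,2) = 1/35
  1 blue: C(7,1)C(4,2)/C(11,3) = 14/55; then P = C(4,2)/C(15,2) = 2/35
  2 blue: C(7,2)C(4,1)/C(11,3) = 28/55; then P = C(5,2)/C(15,2) = 2/21
  3 blue: C(7,3)C(4,0)/C(11,3) = 7/33; then P = C(6,2)/C(15,2) = 1/7
P(both blue) = 181/1925 ≈ 0.0940.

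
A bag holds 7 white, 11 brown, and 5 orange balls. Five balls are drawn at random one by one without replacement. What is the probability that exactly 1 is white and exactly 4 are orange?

5/4807

Unordered draws without replacement: count favorable combinations over C(23,5).
Favorable = C(7,1) · C(11,0) · C(5,4) = 35; total = C(23,5) = 33649.
P = 35/33649 = 5/4807 ≈ 0.0010.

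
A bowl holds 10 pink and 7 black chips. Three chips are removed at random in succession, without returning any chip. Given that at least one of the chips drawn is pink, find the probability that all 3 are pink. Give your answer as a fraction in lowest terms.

P(all 3 pink) = C(10,3)/C(17,3) = 3/17; P(at least one pink) = 1 − C(7,3)/C(17,3) = 129/136.
Since 'all 3 pink' ⊆ 'at least one pink', P(all 3 | at least one) = 3/17 / 129/136 = 8/43 ≈ 0.1860.

8/43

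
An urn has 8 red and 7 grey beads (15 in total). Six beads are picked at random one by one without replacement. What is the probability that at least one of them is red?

Use the complement: P(at least one red) = 1 − P(no red).
P(none) = C(7,6)/C(15,6) = 7/5005.
So P = 1 − 7/5005 = 714/715 ≈ 0.9986.

714/715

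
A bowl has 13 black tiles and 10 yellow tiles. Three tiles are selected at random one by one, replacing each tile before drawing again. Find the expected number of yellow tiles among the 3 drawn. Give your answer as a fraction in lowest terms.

By linearity of expectation, E[X] = Σ P(draw i is yellow); each independent draw has P(yellow) = 10/23.
E[X] = 3 · 10/23 = 30/23 ≈ 1.3043.

30/23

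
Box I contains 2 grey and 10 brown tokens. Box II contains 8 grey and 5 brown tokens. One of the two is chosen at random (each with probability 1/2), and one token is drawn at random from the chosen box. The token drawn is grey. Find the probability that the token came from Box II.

P(grey | Box I) = 1/6; P(grey | Box II) = 8/13.
P(grey) = 1/2·1/6 + 1/2·8/13 = 61/156.
By Bayes' rule, P(Box II | grey) = 4/13 / 61/156 = 48/61 ≈ 0.7869.

48/61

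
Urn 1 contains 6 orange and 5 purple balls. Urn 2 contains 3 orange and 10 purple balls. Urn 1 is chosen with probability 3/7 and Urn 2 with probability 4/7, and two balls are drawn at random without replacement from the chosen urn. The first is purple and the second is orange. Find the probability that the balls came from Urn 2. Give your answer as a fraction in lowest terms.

110/227

P(E | Urn 1) = 3/11; P(E | Urn 2) = 5/26.
P(E) = 3/7·3/11 + 4/7·5/26 = 227/1001.
By Bayes' rule, P(Urn 2 | E) = 10/91 / 227/1001 = 110/227 ≈ 0.4846.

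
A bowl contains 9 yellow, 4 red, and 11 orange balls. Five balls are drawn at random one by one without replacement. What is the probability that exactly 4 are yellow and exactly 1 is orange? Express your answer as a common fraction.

3/92

Unordered draws without replacement: count favorable combinations over C(24,5).
Favorable = C(9,4) · C(4,0) · C(11,1) = 1386; total = C(24,5) = 42504.
P = 1386/42504 = 3/92 ≈ 0.0326.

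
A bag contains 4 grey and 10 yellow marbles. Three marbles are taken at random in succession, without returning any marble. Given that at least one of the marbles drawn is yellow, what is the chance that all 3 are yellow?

P(all 3 yellow) = C(10,3)/C(14,3) = 30/91; P(at least one yellow) = 1 − C(4,3)/C(14,3) = 90/91.
Since 'all 3 yellow' ⊆ 'at least one yellow', P(all 3 | at least one) = 30/91 / 90/91 = 1/3 ≈ 0.3333.

1/3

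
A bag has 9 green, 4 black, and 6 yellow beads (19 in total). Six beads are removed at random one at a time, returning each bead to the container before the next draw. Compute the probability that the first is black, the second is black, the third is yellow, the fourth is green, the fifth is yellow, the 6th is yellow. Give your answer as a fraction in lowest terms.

31104/47045881

Multiply the conditional probability of each draw in order, with replacement (the composition resets each draw).
P = (4/19) · (4/19) · (6/19) · (9/19) · (6/19) · (6/19) = 31104/47045881 ≈ 0.0007.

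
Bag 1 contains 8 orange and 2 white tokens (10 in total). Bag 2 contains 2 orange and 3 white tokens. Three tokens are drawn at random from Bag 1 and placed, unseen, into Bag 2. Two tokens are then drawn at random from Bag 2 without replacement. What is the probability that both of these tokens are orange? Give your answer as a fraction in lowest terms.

23/84

Condition on how many of the transferred tokens are orange (from Bag 1: 8 orange of 10; then Bag 2 has 8 total).
  1 orange: C(8,1)C(2,2)/C(10,3) = 1/15; then P = C(3,2)/C(8,2) = 3/28
  2 orange: C(8,2)C(2,1)/C(10,3) = 7/15; then P = C(4,2)/C(8,2) = 3/14
  3 orange: C(8,3)C(2,0)/C(10,3) = 7/15; then P = C(5,2)/C(8,2) = 5/14
P(both orange) = 23/84 ≈ 0.2738.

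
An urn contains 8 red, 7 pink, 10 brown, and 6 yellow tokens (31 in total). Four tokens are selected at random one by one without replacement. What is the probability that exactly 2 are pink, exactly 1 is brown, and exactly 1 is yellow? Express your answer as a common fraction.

36/899

Unordered draws without replacement: count favorable combinations over C(31,4).
Favorable = C(8,0) · C(7,2) · C(10,1) · C(6,1) = 1260; total = C(31,4) = 31465.
P = 1260/31465 = 36/899 ≈ 0.0400.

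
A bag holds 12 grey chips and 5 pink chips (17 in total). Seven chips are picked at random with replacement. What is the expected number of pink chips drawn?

35/17

By linearity of expectation, E[X] = Σ P(draw i is pink); each independent draw has P(pink) = 5/17.
E[X] = 7 · 5/17 = 35/17 ≈ 2.0588.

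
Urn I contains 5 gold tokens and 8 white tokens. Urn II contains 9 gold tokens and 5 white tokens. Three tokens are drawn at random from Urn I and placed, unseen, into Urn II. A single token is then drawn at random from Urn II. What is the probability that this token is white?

Condition on how many of the transferred tokens are white (from Urn I: 8 white of 13; then Urn II has 17 total).
  0 white: C(8,0)C(5,3)/C(13,3) = 5/143; then P = 5/17
  1 white: C(8,1)C(5,2)/C(13,3) = 40/143; then P = 6/17
  2 white: C(8,2)C(5,1)/C(13,3) = 70/143; then P = 7/17
  3 white: C(8,3)C(5,0)/C(13,3) = 28/143; then P = 8/17
P(white from Urn II) = 89/221 ≈ 0.4027.

89/221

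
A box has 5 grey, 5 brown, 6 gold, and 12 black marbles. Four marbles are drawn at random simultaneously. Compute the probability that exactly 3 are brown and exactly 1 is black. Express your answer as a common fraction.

Unordered draws without replacement: count favorable combinations over C(28,4).
Favorable = C(5,0) · C(5,3) · C(6,0) · C(12,1) = 120; total = C(28,4) = 20475.
P = 120/20475 = 8/1365 ≈ 0.0059.

8/1365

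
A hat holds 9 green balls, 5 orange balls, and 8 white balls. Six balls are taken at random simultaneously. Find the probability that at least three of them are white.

Sum the hypergeometric tail for j = 3,…,6 white balls.
Favorable = C(8,3)·C(14,3) + C(8,4)·C(14,2) + C(8,5)·C(14,1) + C(8,6)·C(14,0) = 27566; total = C(22,6) = 74613.
P = 27566/74613 = 358/969 ≈ 0.3695.

358/969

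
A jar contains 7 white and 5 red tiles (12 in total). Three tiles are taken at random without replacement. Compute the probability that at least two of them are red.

Sum the hypergeometric tail for j = 2,…,3 red tiles.
Favorable = C(5,2)·C(7,1) + C(5,3)·C(7,0) = 80; total = C(12,3) = 220.
P = 80/220 = 4/11 ≈ 0.3636.

4/11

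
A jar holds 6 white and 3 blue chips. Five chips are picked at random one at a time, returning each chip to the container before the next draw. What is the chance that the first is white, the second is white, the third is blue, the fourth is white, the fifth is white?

Multiply the conditional probability of each draw in order, with replacement (the composition resets each draw).
P = (6/9) · (6/9) · (3/9) · (6/9) · (6/9) = 16/243 ≈ 0.0658.

16/243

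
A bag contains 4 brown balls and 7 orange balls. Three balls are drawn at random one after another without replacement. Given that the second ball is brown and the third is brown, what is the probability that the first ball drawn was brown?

P(first=brown and the second ball is brown and the third is brown) = (4/11)·(3/10)·(2/9) = 4/165.
P(E) = Σ over first color = 4/165 + 14/165 = 6/55.
By Bayes, P(first=brown | E) = 4/165 / 6/55 = 2/9 ≈ 0.2222.

2/9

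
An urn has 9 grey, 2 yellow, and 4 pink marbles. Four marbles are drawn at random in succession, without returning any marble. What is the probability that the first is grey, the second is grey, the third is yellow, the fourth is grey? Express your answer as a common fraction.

2/65

Multiply the conditional probability of each draw in order, without replacement, so each draw removes one from its color and from the total.
P = (9/15) · (8/14) · (2/13) · (7/12) = 2/65 ≈ 0.0308.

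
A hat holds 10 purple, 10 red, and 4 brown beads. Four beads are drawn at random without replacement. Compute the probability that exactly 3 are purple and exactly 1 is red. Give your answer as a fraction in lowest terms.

200/1771

Unordered draws without replacement: count favorable combinations over C(24,4).
Favorable = C(10,3) · C(10,1) · C(4,0) = 1200; total = C(24,4) = 10626.
P = 1200/10626 = 200/1771 ≈ 0.1129.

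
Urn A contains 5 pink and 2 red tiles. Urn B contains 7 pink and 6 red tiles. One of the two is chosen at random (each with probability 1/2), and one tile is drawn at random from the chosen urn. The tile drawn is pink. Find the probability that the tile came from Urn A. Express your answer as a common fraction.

65/114

P(pink | Urn A) = 5/7; P(pink | Urn B) = 7/13.
P(pink) = 1/2·5/7 + 1/2·7/13 = 57/91.
By Bayes' rule, P(Urn A | pink) = 5/14 / 57/91 = 65/114 ≈ 0.5702.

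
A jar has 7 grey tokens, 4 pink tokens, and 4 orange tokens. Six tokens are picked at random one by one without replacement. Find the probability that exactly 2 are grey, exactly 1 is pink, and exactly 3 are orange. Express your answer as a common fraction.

48/715

Unordered draws without replacement: count favorable combinations over C(15,6).
Favorable = C(7,2) · C(4,1) · C(4,3) = 336; total = C(15,6) = 5005.
P = 336/5005 = 48/715 ≈ 0.0671.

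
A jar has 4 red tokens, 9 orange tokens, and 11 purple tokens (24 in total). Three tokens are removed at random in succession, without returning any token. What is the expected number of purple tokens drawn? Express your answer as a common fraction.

By linearity of expectation, E[X] = Σ P(draw i is purple); by symmetry each draw (even without replacement) has P(purple) = 11/24.
E[X] = 3 · 11/24 = 11/8 ≈ 1.3750.

11/8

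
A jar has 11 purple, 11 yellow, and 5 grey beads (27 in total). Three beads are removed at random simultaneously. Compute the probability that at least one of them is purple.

473/585

Use the complement: P(at least one purple) = 1 − P(no purple).
P(none) = C(16,3)/C(27,3) = 560/2925.
So P = 1 − 560/2925 = 473/585 ≈ 0.8085.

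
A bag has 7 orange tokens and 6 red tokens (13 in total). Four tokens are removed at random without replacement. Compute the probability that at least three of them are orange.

49/143

Sum the hypergeometric tail for j = 3,…,4 orange tokens.
Favorable = C(7,3)·C(6,1) + C(7,4)·C(6,0) = 245; total = C(13,4) = 715.
P = 245/715 = 49/143 ≈ 0.3427.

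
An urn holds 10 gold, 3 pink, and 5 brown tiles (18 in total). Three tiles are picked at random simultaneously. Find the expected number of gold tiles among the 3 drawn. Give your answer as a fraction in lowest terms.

5/3

By linearity of expectation, E[X] = Σ P(draw i is gold); by symmetry each draw (even without replacement) has P(gold) = 10/18.
E[X] = 3 · 10/18 = 5/3 ≈ 1.6667.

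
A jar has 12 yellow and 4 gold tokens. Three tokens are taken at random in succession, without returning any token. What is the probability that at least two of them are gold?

Sum the hypergeometric tail for j = 2,…,3 gold tokens.
Favorable = C(4,2)·C(12,1) + C(4,3)·C(12,0) = 76; total = C(16,3) = 560.
P = 76/560 = 19/140 ≈ 0.1357.

19/140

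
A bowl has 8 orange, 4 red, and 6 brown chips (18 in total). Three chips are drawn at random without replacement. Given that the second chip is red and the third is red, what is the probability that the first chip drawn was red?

1/8

P(first=red and the second chip is red and the third is red) = (4/18)·(3/17)·(2/16) = 1/204.
P(E) = Σ over first color = 1/51 + 1/204 + 1/68 = 2/51.
By Bayes, P(first=red | E) = 1/204 / 2/51 = 1/8 ≈ 0.1250.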